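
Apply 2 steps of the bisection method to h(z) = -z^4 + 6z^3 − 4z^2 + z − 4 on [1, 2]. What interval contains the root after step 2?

z = 1.5 gives h = 3.6875, positive; keep [1, 1.5]
z = 1.25 gives h = 0.277344, positive; keep [1, 1.25]

[1, 1.25]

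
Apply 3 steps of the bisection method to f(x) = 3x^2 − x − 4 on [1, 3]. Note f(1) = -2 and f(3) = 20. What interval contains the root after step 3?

[1.25, 1.5]

f(2) = 6 > 0, so the root lies in [1, 2]
f(1.5) = 1.25 > 0, so the root lies in [1, 1.5]
f(1.25) = -0.5625 < 0, so the root lies in [1.25, 1.5]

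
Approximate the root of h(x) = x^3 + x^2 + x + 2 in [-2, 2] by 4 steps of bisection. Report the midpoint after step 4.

h(0) = 2 > 0, so the root lies in [-2, 0]
h(-1) = 1 > 0, so the root lies in [-2, -1]
h(-1.5) = -0.625 < 0, so the root lies in [-1.5, -1]
h(-1.25) = 0.3594 > 0, so the root lies in [-1.5, -1.25]

-1.25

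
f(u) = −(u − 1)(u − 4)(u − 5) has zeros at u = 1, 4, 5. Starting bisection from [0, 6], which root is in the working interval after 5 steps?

1

u = 3 gives f = -4, negative; keep [0, 3]
u = 1.5 gives f = -4.375, negative; keep [0, 1.5]
u = 0.75 gives f = 3.453125, positive; keep [0.75, 1.5]
u = 1.125 gives f = -1.3926, negative; keep [0.75, 1.125]
u = 0.9375 gives f = 0.7776, positive; keep [0.9375, 1.125]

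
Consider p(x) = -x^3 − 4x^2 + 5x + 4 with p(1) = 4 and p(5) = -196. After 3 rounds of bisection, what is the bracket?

[1, 1.5]

p(3) = -44 < 0, so the root lies in [1, 3]
p(2) = -10 < 0, so the root lies in [1, 2]
p(1.5) = -0.875 < 0, so the root lies in [1, 1.5]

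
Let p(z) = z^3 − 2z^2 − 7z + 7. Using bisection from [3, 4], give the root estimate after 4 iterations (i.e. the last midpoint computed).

3.4375

p(3.5) = 0.875 > 0, so the root lies in [3, 3.5]
p(3.25) = -2.546875 < 0, so the root lies in [3.25, 3.5]
p(3.375) = -0.962891 < 0, so the root lies in [3.375, 3.5]
p(3.4375) = -0.0764 < 0, so the root lies in [3.4375, 3.5]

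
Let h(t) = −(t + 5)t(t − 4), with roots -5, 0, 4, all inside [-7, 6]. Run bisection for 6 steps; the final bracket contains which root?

-5

m = -0.5, h(m) = -10.125 (−); new bracket [-7, -0.5]
m = -3.75, h(m) = -36.328125 (−); new bracket [-7, -3.75]
m = -5.375, h(m) = 18.896484 (+); new bracket [-5.375, -3.75]
m = -4.5625, h(m) = -17.0916 (−); new bracket [-5.375, -4.5625]
m = -4.96875, h(m) = -1.3926 (−); new bracket [-5.375, -4.96875]
m = -5.171875, h(m) = 8.153 (+); new bracket [-5.171875, -4.96875]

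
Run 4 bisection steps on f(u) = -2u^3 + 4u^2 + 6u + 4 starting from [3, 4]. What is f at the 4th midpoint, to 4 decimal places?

u = 3.5 gives f = -11.75, negative; keep [3, 3.5]
u = 3.25 gives f = -2.90625, negative; keep [3, 3.25]
u = 3.125 gives f = 0.777344, positive; keep [3.125, 3.25]
u = 3.1875 gives f = -1.0054, negative; keep [3.125, 3.1875]

-1.0054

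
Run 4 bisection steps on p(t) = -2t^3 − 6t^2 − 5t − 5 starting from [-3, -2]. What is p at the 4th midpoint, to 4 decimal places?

0.5034

m = -2.5, p(m) = 1.25 (+); new bracket [-2.5, -2]
m = -2.25, p(m) = -1.34375 (−); new bracket [-2.5, -2.25]
m = -2.375, p(m) = -0.175781 (−); new bracket [-2.5, -2.375]
m = -2.4375, p(m) = 0.5034 (+); new bracket [-2.4375, -2.375]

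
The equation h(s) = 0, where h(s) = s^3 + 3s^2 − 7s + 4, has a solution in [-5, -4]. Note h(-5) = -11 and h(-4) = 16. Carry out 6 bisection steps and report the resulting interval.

[-4.6875, -4.671875]

h(-4.5) = 5.125 > 0, so the root lies in [-5, -4.5]
h(-4.75) = -2.234375 < 0, so the root lies in [-4.75, -4.5]
h(-4.625) = 1.615234 > 0, so the root lies in [-4.75, -4.625]
h(-4.6875) = -0.2664 < 0, so the root lies in [-4.6875, -4.625]
h(-4.65625) = 0.6852 > 0, so the root lies in [-4.6875, -4.65625]
h(-4.671875) = 0.2121 > 0, so the root lies in [-4.6875, -4.671875]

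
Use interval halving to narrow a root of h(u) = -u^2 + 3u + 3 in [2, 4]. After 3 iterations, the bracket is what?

midpoint 3: h = 3 > 0 → [3, 4]
midpoint 3.5: h = 1.25 > 0 → [3.5, 4]
midpoint 3.75: h = 0.1875 > 0 → [3.75, 4]

[3.75, 4]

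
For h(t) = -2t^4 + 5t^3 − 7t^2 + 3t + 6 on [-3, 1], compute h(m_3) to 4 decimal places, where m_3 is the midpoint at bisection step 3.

m = -1, h(m) = -11 (−); new bracket [-1, 1]
m = 0, h(m) = 6 (+); new bracket [-1, 0]
m = -0.5, h(m) = 2 (+); new bracket [-1, -0.5]

2.0000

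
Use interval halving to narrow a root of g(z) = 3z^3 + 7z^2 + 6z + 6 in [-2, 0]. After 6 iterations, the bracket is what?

[-1.84375, -1.8125]

m = -1, g(m) = 4 (+); new bracket [-2, -1]
m = -1.5, g(m) = 2.625 (+); new bracket [-2, -1.5]
m = -1.75, g(m) = 0.859375 (+); new bracket [-2, -1.75]
m = -1.875, g(m) = -0.416 (−); new bracket [-1.875, -1.75]
m = -1.8125, g(m) = 0.2581 (+); new bracket [-1.875, -1.8125]
m = -1.84375, g(m) = -0.0696 (−); new bracket [-1.84375, -1.8125]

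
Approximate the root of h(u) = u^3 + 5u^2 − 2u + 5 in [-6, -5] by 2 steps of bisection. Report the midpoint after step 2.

m = -5.5, h(m) = 0.875 (+); new bracket [-6, -5.5]
m = -5.75, h(m) = -8.296875 (−); new bracket [-5.75, -5.5]

-5.75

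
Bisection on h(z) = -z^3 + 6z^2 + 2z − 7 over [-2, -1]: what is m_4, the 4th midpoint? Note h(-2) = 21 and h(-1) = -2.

midpoint -1.5: h = 6.875 > 0 → [-1.5, -1]
midpoint -1.25: h = 1.828125 > 0 → [-1.25, -1]
midpoint -1.125: h = -0.232422 < 0 → [-1.25, -1.125]
midpoint -1.1875: h = 0.7605 > 0 → [-1.1875, -1.125]

-1.1875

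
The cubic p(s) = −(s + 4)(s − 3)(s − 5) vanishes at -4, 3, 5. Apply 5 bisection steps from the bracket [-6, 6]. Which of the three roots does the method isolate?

-4

m = 0, p(m) = -60 (−); new bracket [-6, 0]
m = -3, p(m) = -48 (−); new bracket [-6, -3]
m = -4.5, p(m) = 35.625 (+); new bracket [-4.5, -3]
m = -3.75, p(m) = -14.7656 (−); new bracket [-4.5, -3.75]
m = -4.125, p(m) = 8.127 (+); new bracket [-4.125, -3.75]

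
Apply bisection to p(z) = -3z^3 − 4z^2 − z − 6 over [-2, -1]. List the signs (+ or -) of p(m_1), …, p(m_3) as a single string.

--+

z = -1.5 gives p = -3.375, negative; keep [-2, -1.5]
z = -1.75 gives p = -0.421875, negative; keep [-2, -1.75]
z = -1.875 gives p = 1.587891, positive; keep [-1.875, -1.75]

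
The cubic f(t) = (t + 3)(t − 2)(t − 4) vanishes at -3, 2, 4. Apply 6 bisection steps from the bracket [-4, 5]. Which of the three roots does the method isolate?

-3

m = 0.5, f(m) = 18.375 (+); new bracket [-4, 0.5]
m = -1.75, f(m) = 26.953125 (+); new bracket [-4, -1.75]
m = -2.875, f(m) = 4.189453 (+); new bracket [-4, -2.875]
m = -3.4375, f(m) = -17.6931 (−); new bracket [-3.4375, -2.875]
m = -3.15625, f(m) = -5.7655 (−); new bracket [-3.15625, -2.875]
m = -3.015625, f(m) = -0.5498 (−); new bracket [-3.015625, -2.875]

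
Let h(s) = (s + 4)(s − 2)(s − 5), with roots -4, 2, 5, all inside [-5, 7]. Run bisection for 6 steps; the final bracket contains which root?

-4

h(1) = 20 > 0, so the root lies in [-5, 1]
h(-2) = 56 > 0, so the root lies in [-5, -2]
h(-3.5) = 23.375 > 0, so the root lies in [-5, -3.5]
h(-4.25) = -14.4531 < 0, so the root lies in [-4.25, -3.5]
h(-3.875) = 6.5176 > 0, so the root lies in [-4.25, -3.875]
h(-4.0625) = -3.4338 < 0, so the root lies in [-4.0625, -3.875]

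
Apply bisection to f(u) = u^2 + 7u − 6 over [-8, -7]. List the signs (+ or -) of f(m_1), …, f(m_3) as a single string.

--+

u = -7.5 gives f = -2.25, negative; keep [-8, -7.5]
u = -7.75 gives f = -0.1875, negative; keep [-8, -7.75]
u = -7.875 gives f = 0.890625, positive; keep [-7.875, -7.75]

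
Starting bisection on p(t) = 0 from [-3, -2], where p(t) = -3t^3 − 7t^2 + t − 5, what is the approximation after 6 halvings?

p(-2.5) = -4.375 < 0, so the root lies in [-3, -2.5]
p(-2.75) = 1.703125 > 0, so the root lies in [-2.75, -2.5]
p(-2.625) = -1.595703 < 0, so the root lies in [-2.75, -2.625]
p(-2.6875) = -0.0134 < 0, so the root lies in [-2.75, -2.6875]
p(-2.71875) = 0.8278 > 0, so the root lies in [-2.71875, -2.6875]
p(-2.703125) = 0.403 > 0, so the root lies in [-2.703125, -2.6875]

-2.703125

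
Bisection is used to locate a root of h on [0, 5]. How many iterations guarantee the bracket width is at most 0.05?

Width after n steps is 5/2^n. Need 2^n ≥ 5/0.05 = 100.
2^6 = 64 < 100 ≤ 2^7 = 128, so n = 7.

7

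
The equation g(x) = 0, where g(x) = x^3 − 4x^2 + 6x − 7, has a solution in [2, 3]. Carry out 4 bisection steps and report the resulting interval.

g(2.5) = -1.375 < 0, so the root lies in [2.5, 3]
g(2.75) = 0.046875 > 0, so the root lies in [2.5, 2.75]
g(2.625) = -0.724609 < 0, so the root lies in [2.625, 2.75]
g(2.6875) = -0.3547 < 0, so the root lies in [2.6875, 2.75]

[2.6875, 2.75]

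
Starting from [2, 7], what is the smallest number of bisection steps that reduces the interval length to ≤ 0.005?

Width after n steps is 5/2^n. Need 2^n ≥ 5/0.005 = 1000.
2^9 = 512 < 1000 ≤ 2^10 = 1024, so n = 10.

10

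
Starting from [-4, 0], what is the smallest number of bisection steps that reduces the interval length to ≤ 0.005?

10

Width after n steps is 4/2^n. Need 2^n ≥ 4/0.005 = 800.
2^9 = 512 < 800 ≤ 2^10 = 1024, so n = 10.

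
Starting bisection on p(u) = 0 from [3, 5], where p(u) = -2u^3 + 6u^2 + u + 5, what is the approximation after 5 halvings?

3.3125

u = 4 gives p = -23, negative; keep [3, 4]
u = 3.5 gives p = -3.75, negative; keep [3, 3.5]
u = 3.25 gives p = 2.96875, positive; keep [3.25, 3.5]
u = 3.375 gives p = -0.168, negative; keep [3.25, 3.375]
u = 3.3125 gives p = 1.4546, positive; keep [3.3125, 3.375]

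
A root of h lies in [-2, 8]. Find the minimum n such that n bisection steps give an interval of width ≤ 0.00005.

Width after n steps is 10/2^n. Need 2^n ≥ 10/0.00005 = 200000.
2^17 = 131072 < 200000 ≤ 2^18 = 262144, so n = 18.

18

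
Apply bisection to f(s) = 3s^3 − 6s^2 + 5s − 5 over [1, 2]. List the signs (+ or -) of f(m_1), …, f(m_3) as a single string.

s = 1.5 gives f = -0.875, negative; keep [1.5, 2]
s = 1.75 gives f = 1.453125, positive; keep [1.5, 1.75]
s = 1.625 gives f = 0.154297, positive; keep [1.5, 1.625]

-++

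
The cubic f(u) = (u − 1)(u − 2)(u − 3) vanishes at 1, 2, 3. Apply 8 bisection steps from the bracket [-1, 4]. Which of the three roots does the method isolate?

midpoint 1.5: f = 0.375 > 0 → [-1, 1.5]
midpoint 0.25: f = -3.609375 < 0 → [0.25, 1.5]
midpoint 0.875: f = -0.298828 < 0 → [0.875, 1.5]
midpoint 1.1875: f = 0.2761 > 0 → [0.875, 1.1875]
midpoint 1.03125: f = 0.0596 > 0 → [0.875, 1.03125]
midpoint 0.953125: f = -0.1004 < 0 → [0.953125, 1.03125]
midpoint 0.9921875: f = -0.0158 < 0 → [0.9921875, 1.03125]
midpoint 1.01171875: f = 0.023 > 0 → [0.9921875, 1.01171875]

1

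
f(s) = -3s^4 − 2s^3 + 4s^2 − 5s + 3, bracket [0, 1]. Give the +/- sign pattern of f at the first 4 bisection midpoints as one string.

m = 0.5, f(m) = 1.0625 (+); new bracket [0.5, 1]
m = 0.75, f(m) = -0.292969 (−); new bracket [0.5, 0.75]
m = 0.625, f(m) = 0.491455 (+); new bracket [0.625, 0.75]
m = 0.6875, f(m) = 0.133 (+); new bracket [0.6875, 0.75]

+-++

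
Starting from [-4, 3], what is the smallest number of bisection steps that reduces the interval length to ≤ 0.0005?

14

Width after n steps is 7/2^n. Need 2^n ≥ 7/0.0005 = 14000.
2^13 = 8192 < 14000 ≤ 2^14 = 16384, so n = 14.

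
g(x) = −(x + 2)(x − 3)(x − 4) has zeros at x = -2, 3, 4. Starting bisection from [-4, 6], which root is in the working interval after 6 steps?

-2

midpoint 1: g = -18 < 0 → [-4, 1]
midpoint -1.5: g = -12.375 < 0 → [-4, -1.5]
midpoint -2.75: g = 29.109375 > 0 → [-2.75, -1.5]
midpoint -2.125: g = 3.9238 > 0 → [-2.125, -1.5]
midpoint -1.8125: g = -5.2449 < 0 → [-2.125, -1.8125]
midpoint -1.96875: g = -0.9268 < 0 → [-2.125, -1.96875]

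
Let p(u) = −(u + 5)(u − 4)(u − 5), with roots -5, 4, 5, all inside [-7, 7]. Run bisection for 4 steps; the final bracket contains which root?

-5

midpoint 0: p = -100 < 0 → [-7, 0]
midpoint -3.5: p = -95.625 < 0 → [-7, -3.5]
midpoint -5.25: p = 23.703125 > 0 → [-5.25, -3.5]
midpoint -4.375: p = -49.0723 < 0 → [-5.25, -4.375]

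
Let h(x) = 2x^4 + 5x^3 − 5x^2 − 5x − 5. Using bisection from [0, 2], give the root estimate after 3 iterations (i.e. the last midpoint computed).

1.25

x = 1 gives h = -8, negative; keep [1, 2]
x = 1.5 gives h = 3.25, positive; keep [1, 1.5]
x = 1.25 gives h = -4.414062, negative; keep [1.25, 1.5]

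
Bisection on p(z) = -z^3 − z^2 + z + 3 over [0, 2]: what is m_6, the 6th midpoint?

z = 1 gives p = 2, positive; keep [1, 2]
z = 1.5 gives p = -1.125, negative; keep [1, 1.5]
z = 1.25 gives p = 0.734375, positive; keep [1.25, 1.5]
z = 1.375 gives p = -0.1152, negative; keep [1.25, 1.375]
z = 1.3125 gives p = 0.3289, positive; keep [1.3125, 1.375]
z = 1.34375 gives p = 0.1117, positive; keep [1.34375, 1.375]

1.34375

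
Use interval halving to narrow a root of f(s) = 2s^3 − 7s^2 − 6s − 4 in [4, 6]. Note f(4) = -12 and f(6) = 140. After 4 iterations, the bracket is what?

s = 5 gives f = 41, positive; keep [4, 5]
s = 4.5 gives f = 9.5, positive; keep [4, 4.5]
s = 4.25 gives f = -2.40625, negative; keep [4.25, 4.5]
s = 4.375 gives f = 3.2461, positive; keep [4.25, 4.375]

[4.25, 4.375]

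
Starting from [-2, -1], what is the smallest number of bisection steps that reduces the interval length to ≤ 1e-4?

14

Width after n steps is 1/2^n. Need 2^n ≥ 1/1e-4 = 10000.
2^13 = 8192 < 10000 ≤ 2^14 = 16384, so n = 14.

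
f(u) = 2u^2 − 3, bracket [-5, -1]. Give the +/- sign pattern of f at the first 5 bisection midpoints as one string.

midpoint -3: f = 15 > 0 → [-3, -1]
midpoint -2: f = 5 > 0 → [-2, -1]
midpoint -1.5: f = 1.5 > 0 → [-1.5, -1]
midpoint -1.25: f = 0.125 > 0 → [-1.25, -1]
midpoint -1.125: f = -0.4688 < 0 → [-1.25, -1.125]

++++-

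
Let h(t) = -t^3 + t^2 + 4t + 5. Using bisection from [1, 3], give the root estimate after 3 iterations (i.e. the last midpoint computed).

midpoint 2: h = 9 > 0 → [2, 3]
midpoint 2.5: h = 5.625 > 0 → [2.5, 3]
midpoint 2.75: h = 2.765625 > 0 → [2.75, 3]

2.75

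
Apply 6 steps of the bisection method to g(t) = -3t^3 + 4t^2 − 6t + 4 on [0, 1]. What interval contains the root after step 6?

[0.828125, 0.84375]

m = 0.5, g(m) = 1.625 (+); new bracket [0.5, 1]
m = 0.75, g(m) = 0.484375 (+); new bracket [0.75, 1]
m = 0.875, g(m) = -0.197266 (−); new bracket [0.75, 0.875]
m = 0.8125, g(m) = 0.1565 (+); new bracket [0.8125, 0.875]
m = 0.84375, g(m) = -0.0169 (−); new bracket [0.8125, 0.84375]
m = 0.828125, g(m) = 0.0707 (+); new bracket [0.828125, 0.84375]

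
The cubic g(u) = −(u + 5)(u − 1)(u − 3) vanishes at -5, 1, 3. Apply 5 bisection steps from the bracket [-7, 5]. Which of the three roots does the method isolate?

u = -1 gives g = -32, negative; keep [-7, -1]
u = -4 gives g = -35, negative; keep [-7, -4]
u = -5.5 gives g = 27.625, positive; keep [-5.5, -4]
u = -4.75 gives g = -11.1406, negative; keep [-5.5, -4.75]
u = -5.125 gives g = 6.2207, positive; keep [-5.125, -4.75]

-5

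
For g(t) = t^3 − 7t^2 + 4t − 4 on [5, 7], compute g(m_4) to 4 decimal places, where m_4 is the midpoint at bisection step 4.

-3.9004

midpoint 6: g = -16 < 0 → [6, 7]
midpoint 6.5: g = 0.875 > 0 → [6, 6.5]
midpoint 6.25: g = -8.296875 < 0 → [6.25, 6.5]
midpoint 6.375: g = -3.9004 < 0 → [6.375, 6.5]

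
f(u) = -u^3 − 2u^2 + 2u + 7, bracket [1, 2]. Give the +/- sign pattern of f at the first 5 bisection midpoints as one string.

m = 1.5, f(m) = 2.125 (+); new bracket [1.5, 2]
m = 1.75, f(m) = -0.984375 (−); new bracket [1.5, 1.75]
m = 1.625, f(m) = 0.677734 (+); new bracket [1.625, 1.75]
m = 1.6875, f(m) = -0.1257 (−); new bracket [1.625, 1.6875]
m = 1.65625, f(m) = 0.2828 (+); new bracket [1.65625, 1.6875]

+-+-+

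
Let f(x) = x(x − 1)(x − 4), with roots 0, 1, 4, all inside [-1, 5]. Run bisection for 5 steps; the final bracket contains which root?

4

f(2) = -4 < 0, so the root lies in [2, 5]
f(3.5) = -4.375 < 0, so the root lies in [3.5, 5]
f(4.25) = 3.453125 > 0, so the root lies in [3.5, 4.25]
f(3.875) = -1.3926 < 0, so the root lies in [3.875, 4.25]
f(4.0625) = 0.7776 > 0, so the root lies in [3.875, 4.0625]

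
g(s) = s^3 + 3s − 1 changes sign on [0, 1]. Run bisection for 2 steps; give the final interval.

m = 0.5, g(m) = 0.625 (+); new bracket [0, 0.5]
m = 0.25, g(m) = -0.234375 (−); new bracket [0.25, 0.5]

[0.25, 0.5]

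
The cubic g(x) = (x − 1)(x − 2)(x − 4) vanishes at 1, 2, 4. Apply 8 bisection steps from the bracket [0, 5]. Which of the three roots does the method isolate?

x = 2.5 gives g = -1.125, negative; keep [2.5, 5]
x = 3.75 gives g = -1.203125, negative; keep [3.75, 5]
x = 4.375 gives g = 3.005859, positive; keep [3.75, 4.375]
x = 4.0625 gives g = 0.3948, positive; keep [3.75, 4.0625]
x = 3.90625 gives g = -0.5194, negative; keep [3.90625, 4.0625]
x = 3.984375 gives g = -0.0925, negative; keep [3.984375, 4.0625]
x = 4.0234375 gives g = 0.1434, positive; keep [3.984375, 4.0234375]
x = 4.00390625 gives g = 0.0235, positive; keep [3.984375, 4.00390625]

4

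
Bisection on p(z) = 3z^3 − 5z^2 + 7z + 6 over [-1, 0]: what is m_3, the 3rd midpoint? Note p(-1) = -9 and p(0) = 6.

-0.625

p(-0.5) = 0.875 > 0, so the root lies in [-1, -0.5]
p(-0.75) = -3.328125 < 0, so the root lies in [-0.75, -0.5]
p(-0.625) = -1.060547 < 0, so the root lies in [-0.625, -0.5]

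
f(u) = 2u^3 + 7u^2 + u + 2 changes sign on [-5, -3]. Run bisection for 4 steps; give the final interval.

u = -4 gives f = -18, negative; keep [-4, -3]
u = -3.5 gives f = -1.5, negative; keep [-3.5, -3]
u = -3.25 gives f = 4.03125, positive; keep [-3.5, -3.25]
u = -3.375 gives f = 1.4727, positive; keep [-3.5, -3.375]

[-3.5, -3.375]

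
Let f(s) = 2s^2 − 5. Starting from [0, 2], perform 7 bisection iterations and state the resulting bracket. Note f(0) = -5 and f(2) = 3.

f(1) = -3 < 0, so the root lies in [1, 2]
f(1.5) = -0.5 < 0, so the root lies in [1.5, 2]
f(1.75) = 1.125 > 0, so the root lies in [1.5, 1.75]
f(1.625) = 0.2812 > 0, so the root lies in [1.5, 1.625]
f(1.5625) = -0.1172 < 0, so the root lies in [1.5625, 1.625]
f(1.59375) = 0.0801 > 0, so the root lies in [1.5625, 1.59375]
f(1.578125) = -0.019 < 0, so the root lies in [1.578125, 1.59375]

[1.578125, 1.59375]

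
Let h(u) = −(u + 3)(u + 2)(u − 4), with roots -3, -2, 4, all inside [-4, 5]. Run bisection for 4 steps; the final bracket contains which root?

u = 0.5 gives h = 30.625, positive; keep [0.5, 5]
u = 2.75 gives h = 34.140625, positive; keep [2.75, 5]
u = 3.875 gives h = 5.048828, positive; keep [3.875, 5]
u = 4.4375 gives h = -20.947, negative; keep [3.875, 4.4375]

4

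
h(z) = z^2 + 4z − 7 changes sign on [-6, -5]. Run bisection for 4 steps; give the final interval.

[-5.375, -5.3125]

h(-5.5) = 1.25 > 0, so the root lies in [-5.5, -5]
h(-5.25) = -0.4375 < 0, so the root lies in [-5.5, -5.25]
h(-5.375) = 0.390625 > 0, so the root lies in [-5.375, -5.25]
h(-5.3125) = -0.0273 < 0, so the root lies in [-5.375, -5.3125]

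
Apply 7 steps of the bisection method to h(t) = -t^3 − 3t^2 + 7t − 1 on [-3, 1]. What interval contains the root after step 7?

[0.125, 0.15625]

t = -1 gives h = -10, negative; keep [-1, 1]
t = 0 gives h = -1, negative; keep [0, 1]
t = 0.5 gives h = 1.625, positive; keep [0, 0.5]
t = 0.25 gives h = 0.5469, positive; keep [0, 0.25]
t = 0.125 gives h = -0.1738, negative; keep [0.125, 0.25]
t = 0.1875 gives h = 0.2004, positive; keep [0.125, 0.1875]
t = 0.15625 gives h = 0.0167, positive; keep [0.125, 0.15625]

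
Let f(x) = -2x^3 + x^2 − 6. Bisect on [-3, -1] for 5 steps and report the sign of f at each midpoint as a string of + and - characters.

++-++

x = -2 gives f = 14, positive; keep [-2, -1]
x = -1.5 gives f = 3, positive; keep [-1.5, -1]
x = -1.25 gives f = -0.53125, negative; keep [-1.5, -1.25]
x = -1.375 gives f = 1.0898, positive; keep [-1.375, -1.25]
x = -1.3125 gives f = 0.2446, positive; keep [-1.3125, -1.25]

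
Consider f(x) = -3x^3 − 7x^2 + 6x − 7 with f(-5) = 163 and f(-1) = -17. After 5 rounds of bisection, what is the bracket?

[-3.25, -3.125]

f(-3) = -7 < 0, so the root lies in [-5, -3]
f(-4) = 49 > 0, so the root lies in [-4, -3]
f(-3.5) = 14.875 > 0, so the root lies in [-3.5, -3]
f(-3.25) = 2.5469 > 0, so the root lies in [-3.25, -3]
f(-3.125) = -2.5566 < 0, so the root lies in [-3.25, -3.125]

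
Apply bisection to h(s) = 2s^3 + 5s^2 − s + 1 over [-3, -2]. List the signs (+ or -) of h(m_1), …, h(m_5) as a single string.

m = -2.5, h(m) = 3.5 (+); new bracket [-3, -2.5]
m = -2.75, h(m) = -0.03125 (−); new bracket [-2.75, -2.5]
m = -2.625, h(m) = 1.902344 (+); new bracket [-2.75, -2.625]
m = -2.6875, h(m) = 0.979 (+); new bracket [-2.75, -2.6875]
m = -2.71875, h(m) = 0.4849 (+); new bracket [-2.75, -2.71875]

+-+++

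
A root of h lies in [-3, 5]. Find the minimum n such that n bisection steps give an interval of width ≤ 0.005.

11

Width after n steps is 8/2^n. Need 2^n ≥ 8/0.005 = 1600.
2^10 = 1024 < 1600 ≤ 2^11 = 2048, so n = 11.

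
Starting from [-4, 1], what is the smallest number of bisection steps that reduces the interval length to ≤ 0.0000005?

Width after n steps is 5/2^n. Need 2^n ≥ 5/0.0000005 = 10000000.
2^23 = 8388608 < 10000000 ≤ 2^24 = 16777216, so n = 24.

24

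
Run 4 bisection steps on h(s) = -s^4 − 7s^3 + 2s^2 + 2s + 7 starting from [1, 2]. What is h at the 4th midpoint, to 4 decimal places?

m = 1.5, h(m) = -14.1875 (−); new bracket [1, 1.5]
m = 1.25, h(m) = -3.488281 (−); new bracket [1, 1.25]
m = 1.125, h(m) = 0.212646 (+); new bracket [1.125, 1.25]
m = 1.1875, h(m) = -1.5152 (−); new bracket [1.125, 1.1875]

-1.5152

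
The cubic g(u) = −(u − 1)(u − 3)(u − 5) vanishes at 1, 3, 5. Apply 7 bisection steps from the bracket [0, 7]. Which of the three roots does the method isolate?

g(3.5) = 1.875 > 0, so the root lies in [3.5, 7]
g(5.25) = -2.390625 < 0, so the root lies in [3.5, 5.25]
g(4.375) = 2.900391 > 0, so the root lies in [4.375, 5.25]
g(4.8125) = 1.2957 > 0, so the root lies in [4.8125, 5.25]
g(5.03125) = -0.2559 < 0, so the root lies in [4.8125, 5.03125]
g(4.921875) = 0.5889 > 0, so the root lies in [4.921875, 5.03125]
g(4.9765625) = 0.1842 > 0, so the root lies in [4.9765625, 5.03125]

5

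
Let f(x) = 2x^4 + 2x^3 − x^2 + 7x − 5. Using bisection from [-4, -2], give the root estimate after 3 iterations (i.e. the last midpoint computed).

midpoint -3: f = 73 > 0 → [-3, -2]
midpoint -2.5: f = 18.125 > 0 → [-2.5, -2]
midpoint -2.25: f = 2.664062 > 0 → [-2.25, -2]

-2.25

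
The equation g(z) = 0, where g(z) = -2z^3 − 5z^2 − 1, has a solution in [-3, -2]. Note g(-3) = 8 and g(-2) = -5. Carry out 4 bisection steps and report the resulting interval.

m = -2.5, g(m) = -1 (−); new bracket [-3, -2.5]
m = -2.75, g(m) = 2.78125 (+); new bracket [-2.75, -2.5]
m = -2.625, g(m) = 0.722656 (+); new bracket [-2.625, -2.5]
m = -2.5625, g(m) = -0.1792 (−); new bracket [-2.625, -2.5625]

[-2.625, -2.5625]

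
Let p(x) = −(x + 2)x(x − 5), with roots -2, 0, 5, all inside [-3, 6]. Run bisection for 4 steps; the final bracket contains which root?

p(1.5) = 18.375 > 0, so the root lies in [1.5, 6]
p(3.75) = 26.953125 > 0, so the root lies in [3.75, 6]
p(4.875) = 4.189453 > 0, so the root lies in [4.875, 6]
p(5.4375) = -17.6931 < 0, so the root lies in [4.875, 5.4375]

5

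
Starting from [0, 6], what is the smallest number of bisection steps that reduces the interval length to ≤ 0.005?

11

Width after n steps is 6/2^n. Need 2^n ≥ 6/0.005 = 1200.
2^10 = 1024 < 1200 ≤ 2^11 = 2048, so n = 11.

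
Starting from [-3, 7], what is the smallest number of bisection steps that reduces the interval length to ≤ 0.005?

Width after n steps is 10/2^n. Need 2^n ≥ 10/0.005 = 2000.
2^10 = 1024 < 2000 ≤ 2^11 = 2048, so n = 11.

11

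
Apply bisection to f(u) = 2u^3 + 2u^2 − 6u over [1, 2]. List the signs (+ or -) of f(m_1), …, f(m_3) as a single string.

m = 1.5, f(m) = 2.25 (+); new bracket [1, 1.5]
m = 1.25, f(m) = -0.46875 (−); new bracket [1.25, 1.5]
m = 1.375, f(m) = 0.730469 (+); new bracket [1.25, 1.375]

+-+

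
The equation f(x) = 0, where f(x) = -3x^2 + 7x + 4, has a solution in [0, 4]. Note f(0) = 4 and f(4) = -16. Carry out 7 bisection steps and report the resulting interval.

[2.78125, 2.8125]

f(2) = 6 > 0, so the root lies in [2, 4]
f(3) = -2 < 0, so the root lies in [2, 3]
f(2.5) = 2.75 > 0, so the root lies in [2.5, 3]
f(2.75) = 0.5625 > 0, so the root lies in [2.75, 3]
f(2.875) = -0.6719 < 0, so the root lies in [2.75, 2.875]
f(2.8125) = -0.043 < 0, so the root lies in [2.75, 2.8125]
f(2.78125) = 0.2627 > 0, so the root lies in [2.78125, 2.8125]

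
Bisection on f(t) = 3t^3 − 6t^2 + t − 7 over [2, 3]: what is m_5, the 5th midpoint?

midpoint 2.5: f = 4.875 > 0 → [2, 2.5]
midpoint 2.25: f = -0.953125 < 0 → [2.25, 2.5]
midpoint 2.375: f = 1.720703 > 0 → [2.25, 2.375]
midpoint 2.3125: f = 0.3259 > 0 → [2.25, 2.3125]
midpoint 2.28125: f = -0.3278 < 0 → [2.28125, 2.3125]

2.28125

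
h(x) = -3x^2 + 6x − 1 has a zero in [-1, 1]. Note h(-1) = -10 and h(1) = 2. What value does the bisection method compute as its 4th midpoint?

h(0) = -1 < 0, so the root lies in [0, 1]
h(0.5) = 1.25 > 0, so the root lies in [0, 0.5]
h(0.25) = 0.3125 > 0, so the root lies in [0, 0.25]
h(0.125) = -0.2969 < 0, so the root lies in [0.125, 0.25]

0.125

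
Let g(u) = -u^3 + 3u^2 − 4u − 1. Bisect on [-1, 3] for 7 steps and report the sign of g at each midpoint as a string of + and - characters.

u = 1 gives g = -3, negative; keep [-1, 1]
u = 0 gives g = -1, negative; keep [-1, 0]
u = -0.5 gives g = 1.875, positive; keep [-0.5, 0]
u = -0.25 gives g = 0.2031, positive; keep [-0.25, 0]
u = -0.125 gives g = -0.4512, negative; keep [-0.25, -0.125]
u = -0.1875 gives g = -0.1379, negative; keep [-0.25, -0.1875]
u = -0.21875 gives g = 0.029, positive; keep [-0.21875, -0.1875]

--++--+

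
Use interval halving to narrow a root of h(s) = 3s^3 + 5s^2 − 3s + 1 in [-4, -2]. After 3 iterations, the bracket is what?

m = -3, h(m) = -26 (−); new bracket [-3, -2]
m = -2.5, h(m) = -7.125 (−); new bracket [-2.5, -2]
m = -2.25, h(m) = -1.109375 (−); new bracket [-2.25, -2]

[-2.25, -2]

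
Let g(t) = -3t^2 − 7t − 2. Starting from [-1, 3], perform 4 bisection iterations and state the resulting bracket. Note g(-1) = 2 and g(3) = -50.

[-0.5, -0.25]

g(1) = -12 < 0, so the root lies in [-1, 1]
g(0) = -2 < 0, so the root lies in [-1, 0]
g(-0.5) = 0.75 > 0, so the root lies in [-0.5, 0]
g(-0.25) = -0.4375 < 0, so the root lies in [-0.5, -0.25]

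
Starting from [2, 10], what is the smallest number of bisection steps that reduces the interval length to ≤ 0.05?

Width after n steps is 8/2^n. Need 2^n ≥ 8/0.05 = 160.
2^7 = 128 < 160 ≤ 2^8 = 256, so n = 8.

8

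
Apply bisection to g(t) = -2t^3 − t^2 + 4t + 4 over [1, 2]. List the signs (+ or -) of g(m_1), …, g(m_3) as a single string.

+--

midpoint 1.5: g = 1 > 0 → [1.5, 2]
midpoint 1.75: g = -2.78125 < 0 → [1.5, 1.75]
midpoint 1.625: g = -0.722656 < 0 → [1.5, 1.625]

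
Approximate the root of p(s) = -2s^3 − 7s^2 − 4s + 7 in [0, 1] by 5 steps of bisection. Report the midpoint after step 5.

midpoint 0.5: p = 3 > 0 → [0.5, 1]
midpoint 0.75: p = -0.78125 < 0 → [0.5, 0.75]
midpoint 0.625: p = 1.277344 > 0 → [0.625, 0.75]
midpoint 0.6875: p = 0.2915 > 0 → [0.6875, 0.75]
midpoint 0.71875: p = -0.2338 < 0 → [0.6875, 0.71875]

0.71875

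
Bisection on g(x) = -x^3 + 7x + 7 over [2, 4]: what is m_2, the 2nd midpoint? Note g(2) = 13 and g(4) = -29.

3.5

midpoint 3: g = 1 > 0 → [3, 4]
midpoint 3.5: g = -11.375 < 0 → [3, 3.5]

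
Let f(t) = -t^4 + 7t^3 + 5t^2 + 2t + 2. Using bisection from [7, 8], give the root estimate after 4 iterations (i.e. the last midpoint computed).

f(7.5) = 87.3125 > 0, so the root lies in [7.5, 8]
f(7.75) = -31.300781 < 0, so the root lies in [7.5, 7.75]
f(7.625) = 30.876709 > 0, so the root lies in [7.625, 7.75]
f(7.6875) = 0.5229 > 0, so the root lies in [7.6875, 7.75]

7.6875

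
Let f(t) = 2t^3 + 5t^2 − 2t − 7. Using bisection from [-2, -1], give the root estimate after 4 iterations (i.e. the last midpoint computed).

-1.3125

m = -1.5, f(m) = 0.5 (+); new bracket [-1.5, -1]
m = -1.25, f(m) = -0.59375 (−); new bracket [-1.5, -1.25]
m = -1.375, f(m) = 0.003906 (+); new bracket [-1.375, -1.25]
m = -1.3125, f(m) = -0.2837 (−); new bracket [-1.375, -1.3125]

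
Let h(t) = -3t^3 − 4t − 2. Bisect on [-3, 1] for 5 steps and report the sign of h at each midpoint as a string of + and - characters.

m = -1, h(m) = 5 (+); new bracket [-1, 1]
m = 0, h(m) = -2 (−); new bracket [-1, 0]
m = -0.5, h(m) = 0.375 (+); new bracket [-0.5, 0]
m = -0.25, h(m) = -0.9531 (−); new bracket [-0.5, -0.25]
m = -0.375, h(m) = -0.3418 (−); new bracket [-0.5, -0.375]

+-+--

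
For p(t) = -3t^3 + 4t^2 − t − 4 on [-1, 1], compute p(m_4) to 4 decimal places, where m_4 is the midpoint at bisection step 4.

-1.0801

m = 0, p(m) = -4 (−); new bracket [-1, 0]
m = -0.5, p(m) = -2.125 (−); new bracket [-1, -0.5]
m = -0.75, p(m) = 0.265625 (+); new bracket [-0.75, -0.5]
m = -0.625, p(m) = -1.0801 (−); new bracket [-0.75, -0.625]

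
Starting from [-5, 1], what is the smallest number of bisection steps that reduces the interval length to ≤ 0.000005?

21

Width after n steps is 6/2^n. Need 2^n ≥ 6/0.000005 = 1200000.
2^20 = 1048576 < 1200000 ≤ 2^21 = 2097152, so n = 21.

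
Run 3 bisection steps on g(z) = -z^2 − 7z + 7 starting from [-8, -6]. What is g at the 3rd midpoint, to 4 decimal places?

m = -7, g(m) = 7 (+); new bracket [-8, -7]
m = -7.5, g(m) = 3.25 (+); new bracket [-8, -7.5]
m = -7.75, g(m) = 1.1875 (+); new bracket [-8, -7.75]

1.1875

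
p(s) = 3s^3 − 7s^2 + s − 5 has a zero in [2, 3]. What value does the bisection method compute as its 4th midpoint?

2.4375

s = 2.5 gives p = 0.625, positive; keep [2, 2.5]
s = 2.25 gives p = -4.015625, negative; keep [2.25, 2.5]
s = 2.375 gives p = -1.919922, negative; keep [2.375, 2.5]
s = 2.4375 gives p = -0.7058, negative; keep [2.4375, 2.5]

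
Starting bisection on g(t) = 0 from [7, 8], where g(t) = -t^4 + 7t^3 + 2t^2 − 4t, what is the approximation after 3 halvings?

g(7.5) = -128.4375 < 0, so the root lies in [7, 7.5]
g(7.25) = -19.144531 < 0, so the root lies in [7, 7.25]
g(7.125) = 27.818115 > 0, so the root lies in [7.125, 7.25]

7.125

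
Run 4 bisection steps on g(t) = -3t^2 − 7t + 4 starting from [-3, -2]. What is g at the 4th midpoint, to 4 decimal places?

-0.0430

t = -2.5 gives g = 2.75, positive; keep [-3, -2.5]
t = -2.75 gives g = 0.5625, positive; keep [-3, -2.75]
t = -2.875 gives g = -0.671875, negative; keep [-2.875, -2.75]
t = -2.8125 gives g = -0.043, negative; keep [-2.8125, -2.75]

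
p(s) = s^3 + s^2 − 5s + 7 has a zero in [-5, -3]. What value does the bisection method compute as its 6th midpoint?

midpoint -4: p = -21 < 0 → [-4, -3]
midpoint -3.5: p = -6.125 < 0 → [-3.5, -3]
midpoint -3.25: p = -0.515625 < 0 → [-3.25, -3]
midpoint -3.125: p = 1.873 > 0 → [-3.25, -3.125]
midpoint -3.1875: p = 0.7122 > 0 → [-3.25, -3.1875]
midpoint -3.21875: p = 0.1067 > 0 → [-3.25, -3.21875]

-3.21875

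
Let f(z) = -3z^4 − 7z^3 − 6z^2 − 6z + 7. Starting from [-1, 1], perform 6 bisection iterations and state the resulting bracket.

z = 0 gives f = 7, positive; keep [0, 1]
z = 0.5 gives f = 1.4375, positive; keep [0.5, 1]
z = 0.75 gives f = -4.777344, negative; keep [0.5, 0.75]
z = 0.625 gives f = -1.2605, negative; keep [0.5, 0.625]
z = 0.5625 gives f = 0.1804, positive; keep [0.5625, 0.625]
z = 0.59375 gives f = -0.5158, negative; keep [0.5625, 0.59375]

[0.5625, 0.59375]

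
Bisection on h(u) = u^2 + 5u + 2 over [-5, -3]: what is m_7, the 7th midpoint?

-4.546875

h(-4) = -2 < 0, so the root lies in [-5, -4]
h(-4.5) = -0.25 < 0, so the root lies in [-5, -4.5]
h(-4.75) = 0.8125 > 0, so the root lies in [-4.75, -4.5]
h(-4.625) = 0.2656 > 0, so the root lies in [-4.625, -4.5]
h(-4.5625) = 0.0039 > 0, so the root lies in [-4.5625, -4.5]
h(-4.53125) = -0.124 < 0, so the root lies in [-4.5625, -4.53125]
h(-4.546875) = -0.0603 < 0, so the root lies in [-4.5625, -4.546875]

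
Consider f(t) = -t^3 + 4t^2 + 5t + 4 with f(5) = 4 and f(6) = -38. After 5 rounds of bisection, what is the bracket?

[5.125, 5.15625]

t = 5.5 gives f = -13.875, negative; keep [5, 5.5]
t = 5.25 gives f = -4.203125, negative; keep [5, 5.25]
t = 5.125 gives f = 0.076172, positive; keep [5.125, 5.25]
t = 5.1875 gives f = -2.0183, negative; keep [5.125, 5.1875]
t = 5.15625 gives f = -0.9599, negative; keep [5.125, 5.15625]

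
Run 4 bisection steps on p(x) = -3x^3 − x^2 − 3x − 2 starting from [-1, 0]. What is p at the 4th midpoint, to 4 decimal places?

midpoint -0.5: p = -0.375 < 0 → [-1, -0.5]
midpoint -0.75: p = 0.953125 > 0 → [-0.75, -0.5]
midpoint -0.625: p = 0.216797 > 0 → [-0.625, -0.5]
midpoint -0.5625: p = -0.095 < 0 → [-0.625, -0.5625]

-0.0950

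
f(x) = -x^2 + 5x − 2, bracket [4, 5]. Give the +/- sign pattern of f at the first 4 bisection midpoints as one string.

+---

x = 4.5 gives f = 0.25, positive; keep [4.5, 5]
x = 4.75 gives f = -0.8125, negative; keep [4.5, 4.75]
x = 4.625 gives f = -0.265625, negative; keep [4.5, 4.625]
x = 4.5625 gives f = -0.0039, negative; keep [4.5, 4.5625]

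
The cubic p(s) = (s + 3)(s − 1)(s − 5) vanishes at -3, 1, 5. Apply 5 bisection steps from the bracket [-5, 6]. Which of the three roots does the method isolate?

-3

p(0.5) = 7.875 > 0, so the root lies in [-5, 0.5]
p(-2.25) = 17.671875 > 0, so the root lies in [-5, -2.25]
p(-3.625) = -24.931641 < 0, so the root lies in [-3.625, -2.25]
p(-2.9375) = 1.9534 > 0, so the root lies in [-3.625, -2.9375]
p(-3.28125) = -9.9715 < 0, so the root lies in [-3.28125, -2.9375]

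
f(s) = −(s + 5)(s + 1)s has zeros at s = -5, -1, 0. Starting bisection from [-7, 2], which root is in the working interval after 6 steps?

f(-2.5) = -9.375 < 0, so the root lies in [-7, -2.5]
f(-4.75) = -4.453125 < 0, so the root lies in [-7, -4.75]
f(-5.875) = 25.060547 > 0, so the root lies in [-5.875, -4.75]
f(-5.3125) = 7.1594 > 0, so the root lies in [-5.3125, -4.75]
f(-5.03125) = 0.6338 > 0, so the root lies in [-5.03125, -4.75]
f(-4.890625) = -2.0811 < 0, so the root lies in [-5.03125, -4.890625]

-5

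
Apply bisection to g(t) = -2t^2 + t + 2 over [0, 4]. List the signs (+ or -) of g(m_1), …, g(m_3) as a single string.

t = 2 gives g = -4, negative; keep [0, 2]
t = 1 gives g = 1, positive; keep [1, 2]
t = 1.5 gives g = -1, negative; keep [1, 1.5]

-+-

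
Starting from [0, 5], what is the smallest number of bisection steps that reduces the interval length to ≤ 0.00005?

17

Width after n steps is 5/2^n. Need 2^n ≥ 5/0.00005 = 100000.
2^16 = 65536 < 100000 ≤ 2^17 = 131072, so n = 17.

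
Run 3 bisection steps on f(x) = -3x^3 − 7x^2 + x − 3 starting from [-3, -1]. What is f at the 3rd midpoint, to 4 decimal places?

f(-2) = -9 < 0, so the root lies in [-3, -2]
f(-2.5) = -2.375 < 0, so the root lies in [-3, -2.5]
f(-2.75) = 3.703125 > 0, so the root lies in [-2.75, -2.5]

3.7031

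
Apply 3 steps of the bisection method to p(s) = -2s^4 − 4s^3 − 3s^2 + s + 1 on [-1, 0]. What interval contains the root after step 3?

p(-0.5) = 0.125 > 0, so the root lies in [-1, -0.5]
p(-0.75) = -0.382812 < 0, so the root lies in [-0.75, -0.5]
p(-0.625) = -0.125488 < 0, so the root lies in [-0.625, -0.5]

[-0.625, -0.5]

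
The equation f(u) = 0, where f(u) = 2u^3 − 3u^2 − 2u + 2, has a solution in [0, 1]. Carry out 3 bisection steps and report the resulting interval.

m = 0.5, f(m) = 0.5 (+); new bracket [0.5, 1]
m = 0.75, f(m) = -0.34375 (−); new bracket [0.5, 0.75]
m = 0.625, f(m) = 0.066406 (+); new bracket [0.625, 0.75]

[0.625, 0.75]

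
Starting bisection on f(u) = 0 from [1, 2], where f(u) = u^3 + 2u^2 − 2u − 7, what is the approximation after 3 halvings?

m = 1.5, f(m) = -2.125 (−); new bracket [1.5, 2]
m = 1.75, f(m) = 0.984375 (+); new bracket [1.5, 1.75]
m = 1.625, f(m) = -0.677734 (−); new bracket [1.625, 1.75]

1.625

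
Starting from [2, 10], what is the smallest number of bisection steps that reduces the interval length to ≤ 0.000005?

21

Width after n steps is 8/2^n. Need 2^n ≥ 8/0.000005 = 1600000.
2^20 = 1048576 < 1600000 ≤ 2^21 = 2097152, so n = 21.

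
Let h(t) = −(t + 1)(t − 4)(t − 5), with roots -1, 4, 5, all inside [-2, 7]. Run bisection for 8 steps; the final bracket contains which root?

midpoint 2.5: h = -13.125 < 0 → [-2, 2.5]
midpoint 0.25: h = -22.265625 < 0 → [-2, 0.25]
midpoint -0.875: h = -3.580078 < 0 → [-2, -0.875]
midpoint -1.4375: h = 15.3142 > 0 → [-1.4375, -0.875]
midpoint -1.15625: h = 4.9599 > 0 → [-1.15625, -0.875]
midpoint -1.015625: h = 0.4714 > 0 → [-1.015625, -0.875]
midpoint -0.9453125: h = -1.6079 < 0 → [-1.015625, -0.9453125]
midpoint -0.98046875: h = -0.5817 < 0 → [-1.015625, -0.98046875]

-1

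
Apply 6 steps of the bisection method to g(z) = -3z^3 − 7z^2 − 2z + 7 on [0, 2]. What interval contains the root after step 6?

[0.75, 0.78125]

g(1) = -5 < 0, so the root lies in [0, 1]
g(0.5) = 3.875 > 0, so the root lies in [0.5, 1]
g(0.75) = 0.296875 > 0, so the root lies in [0.75, 1]
g(0.875) = -2.1191 < 0, so the root lies in [0.75, 0.875]
g(0.8125) = -0.8552 < 0, so the root lies in [0.75, 0.8125]
g(0.78125) = -0.2655 < 0, so the root lies in [0.75, 0.78125]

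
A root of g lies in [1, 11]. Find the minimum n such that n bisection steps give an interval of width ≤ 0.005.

Width after n steps is 10/2^n. Need 2^n ≥ 10/0.005 = 2000.
2^10 = 1024 < 2000 ≤ 2^11 = 2048, so n = 11.

11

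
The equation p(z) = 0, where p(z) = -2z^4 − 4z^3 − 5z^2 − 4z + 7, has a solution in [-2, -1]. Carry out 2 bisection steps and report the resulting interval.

[-2, -1.75]

z = -1.5 gives p = 5.125, positive; keep [-2, -1.5]
z = -1.75 gives p = 1.367188, positive; keep [-2, -1.75]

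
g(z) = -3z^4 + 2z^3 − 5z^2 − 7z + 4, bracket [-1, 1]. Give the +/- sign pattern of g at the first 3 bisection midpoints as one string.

+-+

z = 0 gives g = 4, positive; keep [0, 1]
z = 0.5 gives g = -0.6875, negative; keep [0, 0.5]
z = 0.25 gives g = 1.957031, positive; keep [0.25, 0.5]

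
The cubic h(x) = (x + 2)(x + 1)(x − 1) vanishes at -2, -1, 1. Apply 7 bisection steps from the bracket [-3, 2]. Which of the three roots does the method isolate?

1

h(-0.5) = -1.125 < 0, so the root lies in [-0.5, 2]
h(0.75) = -1.203125 < 0, so the root lies in [0.75, 2]
h(1.375) = 3.005859 > 0, so the root lies in [0.75, 1.375]
h(1.0625) = 0.3948 > 0, so the root lies in [0.75, 1.0625]
h(0.90625) = -0.5194 < 0, so the root lies in [0.90625, 1.0625]
h(0.984375) = -0.0925 < 0, so the root lies in [0.984375, 1.0625]
h(1.0234375) = 0.1434 > 0, so the root lies in [0.984375, 1.0234375]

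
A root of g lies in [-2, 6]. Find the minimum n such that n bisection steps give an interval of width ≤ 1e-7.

Width after n steps is 8/2^n. Need 2^n ≥ 8/1e-7 = 80000000.
2^26 = 67108864 < 80000000 ≤ 2^27 = 134217728, so n = 27.

27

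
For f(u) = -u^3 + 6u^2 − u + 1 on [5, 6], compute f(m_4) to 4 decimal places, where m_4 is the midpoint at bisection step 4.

u = 5.5 gives f = 10.625, positive; keep [5.5, 6]
u = 5.75 gives f = 3.515625, positive; keep [5.75, 6]
u = 5.875 gives f = -0.560547, negative; keep [5.75, 5.875]
u = 5.8125 gives f = 1.5222, positive; keep [5.8125, 5.875]

1.5222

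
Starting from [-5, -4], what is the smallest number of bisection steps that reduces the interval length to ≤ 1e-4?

14

Width after n steps is 1/2^n. Need 2^n ≥ 1/1e-4 = 10000.
2^13 = 8192 < 10000 ≤ 2^14 = 16384, so n = 14.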